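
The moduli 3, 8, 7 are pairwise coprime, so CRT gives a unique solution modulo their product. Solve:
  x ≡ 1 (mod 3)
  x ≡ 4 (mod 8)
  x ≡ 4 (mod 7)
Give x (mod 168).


Moduli 3, 8, 7 are pairwise coprime; by CRT there is a unique solution modulo M = 3 · 8 · 7 = 168.
Solve pairwise, accumulating the modulus:
  Start with x ≡ 1 (mod 3).
  Combine with x ≡ 4 (mod 8): since gcd(3, 8) = 1, we get a unique residue mod 24.
    Write x = 1 + 3·t and substitute into x ≡ 4 (mod 8): 3·t ≡ 4 − 1 = 3 (mod 8).
    The inverse of 3 mod 8 is 3 (since 3·3 = 9 = 1·8 + 1), so t ≡ 3·3 = 9 ≡ 1 (mod 8).
    Then x = 1 + 3·1 = 4, valid modulo lcm(3, 8) = 24: x ≡ 4 (mod 24).
  Combine with x ≡ 4 (mod 7): since gcd(24, 7) = 1, we get a unique residue mod 168.
    Write x = 4 + 24·t and substitute into x ≡ 4 (mod 7): 24·t ≡ 4 − 4 = 0 (mod 7).
    Reduce coefficients mod 7: 3·t ≡ 0 (mod 7).
    The inverse of 3 mod 7 is 5 (since 3·5 = 15 = 2·7 + 1), so t ≡ 5·0 = 0 ≡ 0 (mod 7).
    Then x = 4 + 24·0 = 4, valid modulo lcm(24, 7) = 168: x ≡ 4 (mod 168).
Verify: 4 mod 3 = 1 ✓, 4 mod 8 = 4 ✓, 4 mod 7 = 4 ✓.

x ≡ 4 (mod 168).


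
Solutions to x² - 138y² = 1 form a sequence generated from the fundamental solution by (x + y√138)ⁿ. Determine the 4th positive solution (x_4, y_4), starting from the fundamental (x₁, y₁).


Step 1: Find the fundamental solution (x₁, y₁) of x² - 138y² = 1.
  Expand √138 as a continued fraction. a₀ = ⌊√138⌋ = 11; iterate m_{k+1} = d_k·a_k − m_k, d_{k+1} = (138 − m_{k+1}²)/d_k, a_{k+1} = ⌊(a₀ + m_{k+1})/d_{k+1}⌋ (starting m₀ = 0, d₀ = 1), with convergents p_k = a_k·p_{k-1} + p_{k-2}, q_k = a_k·q_{k-1} + q_{k-2} (p₋₁ = 1, q₋₁ = 0):
  k = 0: a₀ = 11; p₀/q₀ = 11/1; p₀² − 138·q₀² = 121 − 138 = -17.
  k = 1: m = 11, d = 17, a = ⌊(11 + 11)/17⌋ = 1; p/q = (1·11 + 1)/(1·1 + 0) = 12/1; p² − 138·q² = 144 − 138 = 6.
  k = 2: m = 6, d = 6, a = ⌊(11 + 6)/6⌋ = 2; p/q = (2·12 + 11)/(2·1 + 1) = 35/3; p² − 138·q² = 1225 − 1242 = -17.
  k = 3: m = 6, d = 17, a = ⌊(11 + 6)/17⌋ = 1; p/q = (1·35 + 12)/(1·3 + 1) = 47/4; p² − 138·q² = 2209 − 2208 = 1.
  The first convergent with p² − 138·q² = 1 gives the fundamental solution (x₁, y₁) = (47, 4).
Step 2: Apply the recurrence (x_{n+1}, y_{n+1}) = (x₁x_n + 138y₁y_n, x₁y_n + y₁x_n) repeatedly.
  From (x_1, y_1) = (47, 4): x_2 = 47·47 + 138·4·4 = 4417; y_2 = 47·4 + 4·47 = 376.
  From (x_2, y_2) = (4417, 376): x_3 = 47·4417 + 138·4·376 = 415151; y_3 = 47·376 + 4·4417 = 35340.
  From (x_3, y_3) = (415151, 35340): x_4 = 47·415151 + 138·4·35340 = 39019777; y_4 = 47·35340 + 4·415151 = 3321584.
Step 3: Verify x_4² - 138·y_4² = 1522542997129729 - 1522542997129728 = 1 (should be 1). ✓

(x_1, y_1) = (47, 4); (x_4, y_4) = (39019777, 3321584).


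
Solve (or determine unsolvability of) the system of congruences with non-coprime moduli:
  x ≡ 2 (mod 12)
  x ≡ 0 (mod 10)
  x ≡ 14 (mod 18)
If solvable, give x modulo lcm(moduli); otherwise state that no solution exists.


Moduli 12, 10, 18 are not pairwise coprime, so CRT works modulo lcm(m_i) when all pairwise compatibility conditions hold.
Pairwise compatibility: gcd(m_i, m_j) must divide a_i - a_j for every pair.
Merge one congruence at a time:
  Start: x ≡ 2 (mod 12).
  Combine with x ≡ 0 (mod 10): gcd(12, 10) = 2; 0 - 2 = -2, which IS divisible by 2, so compatible.
    Write x = 2 + 12·t and substitute into x ≡ 0 (mod 10): 12·t ≡ 0 − 2 = -2 (mod 10).
    Divide the congruence (and modulus) by g = 2: 6·t ≡ -1 (mod 5).
    Reduce coefficients mod 5: 1·t ≡ 4 (mod 5).
    So t ≡ 4 (mod 5).
    Then x = 2 + 12·4 = 50, valid modulo lcm(12, 10) = 60: x ≡ 50 (mod 60).
  Combine with x ≡ 14 (mod 18): gcd(60, 18) = 6; 14 - 50 = -36, which IS divisible by 6, so compatible.
    Write x = 50 + 60·t and substitute into x ≡ 14 (mod 18): 60·t ≡ 14 − 50 = -36 (mod 18).
    Divide the congruence (and modulus) by g = 6: 10·t ≡ -6 (mod 3).
    Reduce coefficients mod 3: 1·t ≡ 0 (mod 3).
    So t ≡ 0 (mod 3).
    Then x = 50 + 60·0 = 50, valid modulo lcm(60, 18) = 180: x ≡ 50 (mod 180).
Verify: 50 mod 12 = 2, 50 mod 10 = 0, 50 mod 18 = 14.

x ≡ 50 (mod 180).


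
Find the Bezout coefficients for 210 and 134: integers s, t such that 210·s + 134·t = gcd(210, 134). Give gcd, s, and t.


Euclidean algorithm on (210, 134) — divide until remainder is 0:
  210 = 1 · 134 + 76
  134 = 1 · 76 + 58
  76 = 1 · 58 + 18
  58 = 3 · 18 + 4
  18 = 4 · 4 + 2
  4 = 2 · 2 + 0
gcd(210, 134) = 2.
Track Bezout coefficients alongside the remainders: start with r₀ = 210 = a·1 + b·0 (s = 1, t = 0) and r₁ = 134 = a·0 + b·1 (s = 0, t = 1); each new remainder r_{k+1} = r_{k-1} − q_k·r_k inherits s_{k+1} = s_{k-1} − q_k·s_k, t_{k+1} = t_{k-1} − q_k·t_k, so r_k = a·s_k + b·t_k at every step:
  q = 1: r = 76, s = 1 − 1·0 = 1, t = 0 − 1·1 = -1  (check: 210·1 + 134·(-1) = 76)
  q = 1: r = 58, s = 0 − 1·1 = -1, t = 1 − 1·(-1) = 2  (check: 210·(-1) + 134·2 = 58)
  q = 1: r = 18, s = 1 − 1·(-1) = 2, t = -1 − 1·2 = -3  (check: 210·2 + 134·(-3) = 18)
  q = 3: r = 4, s = -1 − 3·2 = -7, t = 2 − 3·(-3) = 11  (check: 210·(-7) + 134·11 = 4)
  q = 4: r = 2, s = 2 − 4·(-7) = 30, t = -3 − 4·11 = -47  (check: 210·30 + 134·(-47) = 2)
The row with r = 2 (the gcd) gives the Bezout coefficients s = 30, t = -47.
Result: 210 · (30) + 134 · (-47) = 2.

gcd(210, 134) = 2; s = 30, t = -47 (check: 210·30 + 134·(-47) = 2).


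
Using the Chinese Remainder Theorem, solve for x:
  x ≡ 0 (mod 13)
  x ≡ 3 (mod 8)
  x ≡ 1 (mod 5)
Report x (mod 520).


Moduli 13, 8, 5 are pairwise coprime; by CRT there is a unique solution modulo M = 13 · 8 · 5 = 520.
Solve pairwise, accumulating the modulus:
  Start with x ≡ 0 (mod 13).
  Combine with x ≡ 3 (mod 8): since gcd(13, 8) = 1, we get a unique residue mod 104.
    Write x = 0 + 13·t and substitute into x ≡ 3 (mod 8): 13·t ≡ 3 − 0 = 3 (mod 8).
    Reduce coefficients mod 8: 5·t ≡ 3 (mod 8).
    The inverse of 5 mod 8 is 5 (since 5·5 = 25 = 3·8 + 1), so t ≡ 5·3 = 15 ≡ 7 (mod 8).
    Then x = 0 + 13·7 = 91, valid modulo lcm(13, 8) = 104: x ≡ 91 (mod 104).
  Combine with x ≡ 1 (mod 5): since gcd(104, 5) = 1, we get a unique residue mod 520.
    Write x = 91 + 104·t and substitute into x ≡ 1 (mod 5): 104·t ≡ 1 − 91 = -90 (mod 5).
    Reduce coefficients mod 5: 4·t ≡ 0 (mod 5).
    The inverse of 4 mod 5 is 4 (since 4·4 = 16 = 3·5 + 1), so t ≡ 4·0 = 0 ≡ 0 (mod 5).
    Then x = 91 + 104·0 = 91, valid modulo lcm(104, 5) = 520: x ≡ 91 (mod 520).
Verify: 91 mod 13 = 0 ✓, 91 mod 8 = 3 ✓, 91 mod 5 = 1 ✓.

x ≡ 91 (mod 520).


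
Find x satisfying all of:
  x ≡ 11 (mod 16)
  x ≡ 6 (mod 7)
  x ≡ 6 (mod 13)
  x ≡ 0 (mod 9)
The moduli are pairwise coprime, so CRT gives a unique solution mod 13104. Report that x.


Product of moduli M = 16 · 7 · 13 · 9 = 13104.
Merge one congruence at a time:
  Start: x ≡ 11 (mod 16).
  Combine with x ≡ 6 (mod 7); new modulus lcm = 112.
    Write x = 11 + 16·t and substitute into x ≡ 6 (mod 7): 16·t ≡ 6 − 11 = -5 (mod 7).
    Reduce coefficients mod 7: 2·t ≡ 2 (mod 7).
    The inverse of 2 mod 7 is 4 (since 2·4 = 8 = 1·7 + 1), so t ≡ 4·2 = 8 ≡ 1 (mod 7).
    Then x = 11 + 16·1 = 27, valid modulo lcm(16, 7) = 112: x ≡ 27 (mod 112).
  Combine with x ≡ 6 (mod 13); new modulus lcm = 1456.
    Write x = 27 + 112·t and substitute into x ≡ 6 (mod 13): 112·t ≡ 6 − 27 = -21 (mod 13).
    Reduce coefficients mod 13: 8·t ≡ 5 (mod 13).
    The inverse of 8 mod 13 is 5 (since 8·5 = 40 = 3·13 + 1), so t ≡ 5·5 = 25 ≡ 12 (mod 13).
    Then x = 27 + 112·12 = 1371, valid modulo lcm(112, 13) = 1456: x ≡ 1371 (mod 1456).
  Combine with x ≡ 0 (mod 9); new modulus lcm = 13104.
    Write x = 1371 + 1456·t and substitute into x ≡ 0 (mod 9): 1456·t ≡ 0 − 1371 = -1371 (mod 9).
    Reduce coefficients mod 9: 7·t ≡ 6 (mod 9).
    The inverse of 7 mod 9 is 4 (since 7·4 = 28 = 3·9 + 1), so t ≡ 4·6 = 24 ≡ 6 (mod 9).
    Then x = 1371 + 1456·6 = 10107, valid modulo lcm(1456, 9) = 13104: x ≡ 10107 (mod 13104).
Verify against each original: 10107 mod 16 = 11, 10107 mod 7 = 6, 10107 mod 13 = 6, 10107 mod 9 = 0.

x ≡ 10107 (mod 13104).


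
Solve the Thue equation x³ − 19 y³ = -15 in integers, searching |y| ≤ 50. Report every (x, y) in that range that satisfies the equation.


The equation is x³ - 19y³ = -15. For fixed y, x³ = 19·y³ − 15, so a solution requires the RHS to be a perfect cube.
Strategy: iterate y from -50 to 50, compute RHS = 19·y³ − 15, and check whether it is a (positive or negative) perfect cube.
Check small values of y:
  y = 0: RHS = -15 is not a perfect cube.
  y = 1: RHS = 4 is not a perfect cube.
  y = -1: RHS = -34 is not a perfect cube.
  y = 2: RHS = 137 is not a perfect cube.
  y = -2: RHS = -167 is not a perfect cube.
  y = 3: RHS = 498 is not a perfect cube.
  y = -3: RHS = -528 is not a perfect cube.
Continuing the search up to |y| = 50 finds no solutions either.
No (x, y) in the scanned range satisfies the equation.

No integer solutions with |y| ≤ 50.


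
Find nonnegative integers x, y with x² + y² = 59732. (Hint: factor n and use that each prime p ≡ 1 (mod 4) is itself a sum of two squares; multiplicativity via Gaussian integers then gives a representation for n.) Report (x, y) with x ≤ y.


Step 1: Factor n = 59732 = 2^2 · 109 · 137.
Step 2: Check the mod-4 condition on each prime factor: 2 = 2 (special); 109 ≡ 1 (mod 4), exponent 1; 137 ≡ 1 (mod 4), exponent 1.
All primes ≡ 3 (mod 4) appear to even exponent (or don't appear), so by the two-squares theorem n IS expressible as a sum of two squares.
Step 3: Build a representation. Group n = k² · m with k = 2 and m = 109 · 137 = 14933 (a product of primes ≡ 1 (mod 4)); a representation of m scales to one of n via (k·x)² + (k·y)² = k²(x² + y²). Each prime p ≡ 1 (mod 4) is itself a sum of two squares; find a² by testing p − a² for a perfect square:
  109: 109 − 1² = 108, 109 − 2² = 105, 109 − 3² = 100 = 10² ⇒ 109 = 3² + 10².
  137: 137 − 1² = 136, 137 − 2² = 133, 137 − 3² = 128, 137 − 4² = 121 = 11² ⇒ 137 = 4² + 11².
  Combine using the Brahmagupta–Fibonacci identity (a² + b²)(c² + d²) = (ac − bd)² + (ad + bc)² = (ac + bd)² + (ad − bc)²:
  109 · 137 = 14933: from (3² + 10²)(4² + 11²), take (3·4 − 10·11, 3·11 + 10·4) = (12 − 110, 33 + 40) = (-98, 73); dropping signs (only squares matter) gives (98, 73); check 98² + 73² = 9604 + 5329 = 14933 ✓.
  Scale by k = 2: (2·98, 2·73) = (196, 146).
Step 4: Order so x ≤ y and verify: 146² + 196² = 21316 + 38416 = 59732 = n. ✓

n = 59732 = 146² + 196² (one valid representation with x ≤ y).


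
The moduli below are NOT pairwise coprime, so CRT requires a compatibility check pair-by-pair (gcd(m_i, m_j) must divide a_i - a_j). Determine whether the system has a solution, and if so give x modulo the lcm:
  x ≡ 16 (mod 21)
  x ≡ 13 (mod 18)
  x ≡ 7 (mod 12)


Moduli 21, 18, 12 are not pairwise coprime, so CRT works modulo lcm(m_i) when all pairwise compatibility conditions hold.
Pairwise compatibility: gcd(m_i, m_j) must divide a_i - a_j for every pair.
Merge one congruence at a time:
  Start: x ≡ 16 (mod 21).
  Combine with x ≡ 13 (mod 18): gcd(21, 18) = 3; 13 - 16 = -3, which IS divisible by 3, so compatible.
    Write x = 16 + 21·t and substitute into x ≡ 13 (mod 18): 21·t ≡ 13 − 16 = -3 (mod 18).
    Divide the congruence (and modulus) by g = 3: 7·t ≡ -1 (mod 6).
    Reduce coefficients mod 6: 1·t ≡ 5 (mod 6).
    So t ≡ 5 (mod 6).
    Then x = 16 + 21·5 = 121, valid modulo lcm(21, 18) = 126: x ≡ 121 (mod 126).
  Combine with x ≡ 7 (mod 12): gcd(126, 12) = 6; 7 - 121 = -114, which IS divisible by 6, so compatible.
    Write x = 121 + 126·t and substitute into x ≡ 7 (mod 12): 126·t ≡ 7 − 121 = -114 (mod 12).
    Divide the congruence (and modulus) by g = 6: 21·t ≡ -19 (mod 2).
    Reduce coefficients mod 2: 1·t ≡ 1 (mod 2).
    So t ≡ 1 (mod 2).
    Then x = 121 + 126·1 = 247, valid modulo lcm(126, 12) = 252: x ≡ 247 (mod 252).
Verify: 247 mod 21 = 16, 247 mod 18 = 13, 247 mod 12 = 7.

x ≡ 247 (mod 252).


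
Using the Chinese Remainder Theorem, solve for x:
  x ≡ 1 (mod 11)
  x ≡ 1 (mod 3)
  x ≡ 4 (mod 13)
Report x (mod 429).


Moduli 11, 3, 13 are pairwise coprime; by CRT there is a unique solution modulo M = 11 · 3 · 13 = 429.
Solve pairwise, accumulating the modulus:
  Start with x ≡ 1 (mod 11).
  Combine with x ≡ 1 (mod 3): since gcd(11, 3) = 1, we get a unique residue mod 33.
    Write x = 1 + 11·t and substitute into x ≡ 1 (mod 3): 11·t ≡ 1 − 1 = 0 (mod 3).
    Reduce coefficients mod 3: 2·t ≡ 0 (mod 3).
    The inverse of 2 mod 3 is 2 (since 2·2 = 4 = 1·3 + 1), so t ≡ 2·0 = 0 ≡ 0 (mod 3).
    Then x = 1 + 11·0 = 1, valid modulo lcm(11, 3) = 33: x ≡ 1 (mod 33).
  Combine with x ≡ 4 (mod 13): since gcd(33, 13) = 1, we get a unique residue mod 429.
    Write x = 1 + 33·t and substitute into x ≡ 4 (mod 13): 33·t ≡ 4 − 1 = 3 (mod 13).
    Reduce coefficients mod 13: 7·t ≡ 3 (mod 13).
    The inverse of 7 mod 13 is 2 (since 7·2 = 14 = 1·13 + 1), so t ≡ 2·3 = 6 ≡ 6 (mod 13).
    Then x = 1 + 33·6 = 199, valid modulo lcm(33, 13) = 429: x ≡ 199 (mod 429).
Verify: 199 mod 11 = 1 ✓, 199 mod 3 = 1 ✓, 199 mod 13 = 4 ✓.

x ≡ 199 (mod 429).


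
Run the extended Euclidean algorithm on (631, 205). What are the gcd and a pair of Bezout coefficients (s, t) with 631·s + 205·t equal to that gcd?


Euclidean algorithm on (631, 205) — divide until remainder is 0:
  631 = 3 · 205 + 16
  205 = 12 · 16 + 13
  16 = 1 · 13 + 3
  13 = 4 · 3 + 1
  3 = 3 · 1 + 0
gcd(631, 205) = 1.
Track Bezout coefficients alongside the remainders: start with r₀ = 631 = a·1 + b·0 (s = 1, t = 0) and r₁ = 205 = a·0 + b·1 (s = 0, t = 1); each new remainder r_{k+1} = r_{k-1} − q_k·r_k inherits s_{k+1} = s_{k-1} − q_k·s_k, t_{k+1} = t_{k-1} − q_k·t_k, so r_k = a·s_k + b·t_k at every step:
  q = 3: r = 16, s = 1 − 3·0 = 1, t = 0 − 3·1 = -3  (check: 631·1 + 205·(-3) = 16)
  q = 12: r = 13, s = 0 − 12·1 = -12, t = 1 − 12·(-3) = 37  (check: 631·(-12) + 205·37 = 13)
  q = 1: r = 3, s = 1 − 1·(-12) = 13, t = -3 − 1·37 = -40  (check: 631·13 + 205·(-40) = 3)
  q = 4: r = 1, s = -12 − 4·13 = -64, t = 37 − 4·(-40) = 197  (check: 631·(-64) + 205·197 = 1)
The row with r = 1 (the gcd) gives the Bezout coefficients s = -64, t = 197.
Result: 631 · (-64) + 205 · (197) = 1.

gcd(631, 205) = 1; s = -64, t = 197 (check: 631·(-64) + 205·197 = 1).


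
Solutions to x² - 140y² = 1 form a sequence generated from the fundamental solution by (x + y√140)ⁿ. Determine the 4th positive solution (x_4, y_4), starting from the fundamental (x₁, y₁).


Step 1: Find the fundamental solution (x₁, y₁) of x² - 140y² = 1.
  Expand √140 as a continued fraction. a₀ = ⌊√140⌋ = 11; iterate m_{k+1} = d_k·a_k − m_k, d_{k+1} = (140 − m_{k+1}²)/d_k, a_{k+1} = ⌊(a₀ + m_{k+1})/d_{k+1}⌋ (starting m₀ = 0, d₀ = 1), with convergents p_k = a_k·p_{k-1} + p_{k-2}, q_k = a_k·q_{k-1} + q_{k-2} (p₋₁ = 1, q₋₁ = 0):
  k = 0: a₀ = 11; p₀/q₀ = 11/1; p₀² − 140·q₀² = 121 − 140 = -19.
  k = 1: m = 11, d = 19, a = ⌊(11 + 11)/19⌋ = 1; p/q = (1·11 + 1)/(1·1 + 0) = 12/1; p² − 140·q² = 144 − 140 = 4.
  k = 2: m = 8, d = 4, a = ⌊(11 + 8)/4⌋ = 4; p/q = (4·12 + 11)/(4·1 + 1) = 59/5; p² − 140·q² = 3481 − 3500 = -19.
  k = 3: m = 8, d = 19, a = ⌊(11 + 8)/19⌋ = 1; p/q = (1·59 + 12)/(1·5 + 1) = 71/6; p² − 140·q² = 5041 − 5040 = 1.
  The first convergent with p² − 140·q² = 1 gives the fundamental solution (x₁, y₁) = (71, 6).
Step 2: Apply the recurrence (x_{n+1}, y_{n+1}) = (x₁x_n + 140y₁y_n, x₁y_n + y₁x_n) repeatedly.
  From (x_1, y_1) = (71, 6): x_2 = 71·71 + 140·6·6 = 10081; y_2 = 71·6 + 6·71 = 852.
  From (x_2, y_2) = (10081, 852): x_3 = 71·10081 + 140·6·852 = 1431431; y_3 = 71·852 + 6·10081 = 120978.
  From (x_3, y_3) = (1431431, 120978): x_4 = 71·1431431 + 140·6·120978 = 203253121; y_4 = 71·120978 + 6·1431431 = 17178024.
Step 3: Verify x_4² - 140·y_4² = 41311831196240641 - 41311831196240640 = 1 (should be 1). ✓

(x_1, y_1) = (71, 6); (x_4, y_4) = (203253121, 17178024).


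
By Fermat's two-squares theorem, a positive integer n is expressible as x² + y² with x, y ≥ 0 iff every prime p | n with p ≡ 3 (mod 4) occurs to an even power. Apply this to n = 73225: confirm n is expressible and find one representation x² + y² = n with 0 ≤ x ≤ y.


Step 1: Factor n = 73225 = 5^2 · 29 · 101.
Step 2: Check the mod-4 condition on each prime factor: 5 ≡ 1 (mod 4), exponent 2; 29 ≡ 1 (mod 4), exponent 1; 101 ≡ 1 (mod 4), exponent 1.
All primes ≡ 3 (mod 4) appear to even exponent (or don't appear), so by the two-squares theorem n IS expressible as a sum of two squares.
Step 3: Build a representation. Group n = k² · m with k = 5 and m = 29 · 101 = 2929 (a product of primes ≡ 1 (mod 4)); a representation of m scales to one of n via (k·x)² + (k·y)² = k²(x² + y²). Each prime p ≡ 1 (mod 4) is itself a sum of two squares; find a² by testing p − a² for a perfect square:
  29: 29 − 1² = 28, 29 − 2² = 25 = 5² ⇒ 29 = 2² + 5².
  101: 101 − 1² = 100 = 10² ⇒ 101 = 1² + 10².
  Combine using the Brahmagupta–Fibonacci identity (a² + b²)(c² + d²) = (ac − bd)² + (ad + bc)² = (ac + bd)² + (ad − bc)²:
  29 · 101 = 2929: from (2² + 5²)(1² + 10²), take (2·1 − 5·10, 2·10 + 5·1) = (2 − 50, 20 + 5) = (-48, 25); dropping signs (only squares matter) gives (48, 25); check 48² + 25² = 2304 + 625 = 2929 ✓.
  Scale by k = 5: (5·48, 5·25) = (240, 125).
Step 4: Order so x ≤ y and verify: 125² + 240² = 15625 + 57600 = 73225 = n. ✓

n = 73225 = 125² + 240² (one valid representation with x ≤ y).


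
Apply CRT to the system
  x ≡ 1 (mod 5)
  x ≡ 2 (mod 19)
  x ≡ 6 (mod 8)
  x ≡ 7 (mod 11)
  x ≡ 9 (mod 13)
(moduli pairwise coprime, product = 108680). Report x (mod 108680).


Product of moduli M = 5 · 19 · 8 · 11 · 13 = 108680.
Merge one congruence at a time:
  Start: x ≡ 1 (mod 5).
  Combine with x ≡ 2 (mod 19); new modulus lcm = 95.
    Write x = 1 + 5·t and substitute into x ≡ 2 (mod 19): 5·t ≡ 2 − 1 = 1 (mod 19).
    The inverse of 5 mod 19 is 4 (since 5·4 = 20 = 1·19 + 1), so t ≡ 4·1 = 4 ≡ 4 (mod 19).
    Then x = 1 + 5·4 = 21, valid modulo lcm(5, 19) = 95: x ≡ 21 (mod 95).
  Combine with x ≡ 6 (mod 8); new modulus lcm = 760.
    Write x = 21 + 95·t and substitute into x ≡ 6 (mod 8): 95·t ≡ 6 − 21 = -15 (mod 8).
    Reduce coefficients mod 8: 7·t ≡ 1 (mod 8).
    The inverse of 7 mod 8 is 7 (since 7·7 = 49 = 6·8 + 1), so t ≡ 7·1 = 7 ≡ 7 (mod 8).
    Then x = 21 + 95·7 = 686, valid modulo lcm(95, 8) = 760: x ≡ 686 (mod 760).
  Combine with x ≡ 7 (mod 11); new modulus lcm = 8360.
    Write x = 686 + 760·t and substitute into x ≡ 7 (mod 11): 760·t ≡ 7 − 686 = -679 (mod 11).
    Reduce coefficients mod 11: 1·t ≡ 3 (mod 11).
    So t ≡ 3 (mod 11).
    Then x = 686 + 760·3 = 2966, valid modulo lcm(760, 11) = 8360: x ≡ 2966 (mod 8360).
  Combine with x ≡ 9 (mod 13); new modulus lcm = 108680.
    Write x = 2966 + 8360·t and substitute into x ≡ 9 (mod 13): 8360·t ≡ 9 − 2966 = -2957 (mod 13).
    Reduce coefficients mod 13: 1·t ≡ 7 (mod 13).
    So t ≡ 7 (mod 13).
    Then x = 2966 + 8360·7 = 61486, valid modulo lcm(8360, 13) = 108680: x ≡ 61486 (mod 108680).
Verify against each original: 61486 mod 5 = 1, 61486 mod 19 = 2, 61486 mod 8 = 6, 61486 mod 11 = 7, 61486 mod 13 = 9.

x ≡ 61486 (mod 108680).


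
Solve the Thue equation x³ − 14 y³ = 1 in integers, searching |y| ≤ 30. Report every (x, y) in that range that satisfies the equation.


The equation is x³ - 14y³ = 1. For fixed y, x³ = 14·y³ + 1, so a solution requires the RHS to be a perfect cube.
Strategy: iterate y from -30 to 30, compute RHS = 14·y³ + 1, and check whether it is a (positive or negative) perfect cube.
Check small values of y:
  y = 0: RHS = 1 = (1)³ ⇒ x = 1 works.
  y = 1: RHS = 15 is not a perfect cube.
  y = -1: RHS = -13 is not a perfect cube.
  y = 2: RHS = 113 is not a perfect cube.
  y = -2: RHS = -111 is not a perfect cube.
  y = 3: RHS = 379 is not a perfect cube.
  y = -3: RHS = -377 is not a perfect cube.
Continuing the search up to |y| = 30 finds no further solutions beyond those listed.
Collected solutions: (1, 0).

Solutions (with |y| ≤ 30): (1, 0).


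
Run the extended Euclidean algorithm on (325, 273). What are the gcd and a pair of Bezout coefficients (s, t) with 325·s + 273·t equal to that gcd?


Euclidean algorithm on (325, 273) — divide until remainder is 0:
  325 = 1 · 273 + 52
  273 = 5 · 52 + 13
  52 = 4 · 13 + 0
gcd(325, 273) = 13.
Track Bezout coefficients alongside the remainders: start with r₀ = 325 = a·1 + b·0 (s = 1, t = 0) and r₁ = 273 = a·0 + b·1 (s = 0, t = 1); each new remainder r_{k+1} = r_{k-1} − q_k·r_k inherits s_{k+1} = s_{k-1} − q_k·s_k, t_{k+1} = t_{k-1} − q_k·t_k, so r_k = a·s_k + b·t_k at every step:
  q = 1: r = 52, s = 1 − 1·0 = 1, t = 0 − 1·1 = -1  (check: 325·1 + 273·(-1) = 52)
  q = 5: r = 13, s = 0 − 5·1 = -5, t = 1 − 5·(-1) = 6  (check: 325·(-5) + 273·6 = 13)
The row with r = 13 (the gcd) gives the Bezout coefficients s = -5, t = 6.
Result: 325 · (-5) + 273 · (6) = 13.

gcd(325, 273) = 13; s = -5, t = 6 (check: 325·(-5) + 273·6 = 13).


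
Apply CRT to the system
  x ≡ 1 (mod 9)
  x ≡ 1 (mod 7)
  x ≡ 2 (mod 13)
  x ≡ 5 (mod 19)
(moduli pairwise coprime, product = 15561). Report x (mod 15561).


Product of moduli M = 9 · 7 · 13 · 19 = 15561.
Merge one congruence at a time:
  Start: x ≡ 1 (mod 9).
  Combine with x ≡ 1 (mod 7); new modulus lcm = 63.
    Write x = 1 + 9·t and substitute into x ≡ 1 (mod 7): 9·t ≡ 1 − 1 = 0 (mod 7).
    Reduce coefficients mod 7: 2·t ≡ 0 (mod 7).
    The inverse of 2 mod 7 is 4 (since 2·4 = 8 = 1·7 + 1), so t ≡ 4·0 = 0 ≡ 0 (mod 7).
    Then x = 1 + 9·0 = 1, valid modulo lcm(9, 7) = 63: x ≡ 1 (mod 63).
  Combine with x ≡ 2 (mod 13); new modulus lcm = 819.
    Write x = 1 + 63·t and substitute into x ≡ 2 (mod 13): 63·t ≡ 2 − 1 = 1 (mod 13).
    Reduce coefficients mod 13: 11·t ≡ 1 (mod 13).
    The inverse of 11 mod 13 is 6 (since 11·6 = 66 = 5·13 + 1), so t ≡ 6·1 = 6 ≡ 6 (mod 13).
    Then x = 1 + 63·6 = 379, valid modulo lcm(63, 13) = 819: x ≡ 379 (mod 819).
  Combine with x ≡ 5 (mod 19); new modulus lcm = 15561.
    Write x = 379 + 819·t and substitute into x ≡ 5 (mod 19): 819·t ≡ 5 − 379 = -374 (mod 19).
    Reduce coefficients mod 19: 2·t ≡ 6 (mod 19).
    The inverse of 2 mod 19 is 10 (since 2·10 = 20 = 1·19 + 1), so t ≡ 10·6 = 60 ≡ 3 (mod 19).
    Then x = 379 + 819·3 = 2836, valid modulo lcm(819, 19) = 15561: x ≡ 2836 (mod 15561).
Verify against each original: 2836 mod 9 = 1, 2836 mod 7 = 1, 2836 mod 13 = 2, 2836 mod 19 = 5.

x ≡ 2836 (mod 15561).


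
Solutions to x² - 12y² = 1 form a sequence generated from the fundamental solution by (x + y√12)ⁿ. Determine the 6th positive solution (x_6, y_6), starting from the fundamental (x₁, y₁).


Step 1: Find the fundamental solution (x₁, y₁) of x² - 12y² = 1.
  Expand √12 as a continued fraction. a₀ = ⌊√12⌋ = 3; iterate m_{k+1} = d_k·a_k − m_k, d_{k+1} = (12 − m_{k+1}²)/d_k, a_{k+1} = ⌊(a₀ + m_{k+1})/d_{k+1}⌋ (starting m₀ = 0, d₀ = 1), with convergents p_k = a_k·p_{k-1} + p_{k-2}, q_k = a_k·q_{k-1} + q_{k-2} (p₋₁ = 1, q₋₁ = 0):
  k = 0: a₀ = 3; p₀/q₀ = 3/1; p₀² − 12·q₀² = 9 − 12 = -3.
  k = 1: m = 3, d = 3, a = ⌊(3 + 3)/3⌋ = 2; p/q = (2·3 + 1)/(2·1 + 0) = 7/2; p² − 12·q² = 49 − 48 = 1.
  The first convergent with p² − 12·q² = 1 gives the fundamental solution (x₁, y₁) = (7, 2).
Step 2: Apply the recurrence (x_{n+1}, y_{n+1}) = (x₁x_n + 12y₁y_n, x₁y_n + y₁x_n) repeatedly.
  From (x_1, y_1) = (7, 2): x_2 = 7·7 + 12·2·2 = 97; y_2 = 7·2 + 2·7 = 28.
  From (x_2, y_2) = (97, 28): x_3 = 7·97 + 12·2·28 = 1351; y_3 = 7·28 + 2·97 = 390.
  From (x_3, y_3) = (1351, 390): x_4 = 7·1351 + 12·2·390 = 18817; y_4 = 7·390 + 2·1351 = 5432.
  From (x_4, y_4) = (18817, 5432): x_5 = 7·18817 + 12·2·5432 = 262087; y_5 = 7·5432 + 2·18817 = 75658.
  From (x_5, y_5) = (262087, 75658): x_6 = 7·262087 + 12·2·75658 = 3650401; y_6 = 7·75658 + 2·262087 = 1053780.
Step 3: Verify x_6² - 12·y_6² = 13325427460801 - 13325427460800 = 1 (should be 1). ✓

(x_1, y_1) = (7, 2); (x_6, y_6) = (3650401, 1053780).


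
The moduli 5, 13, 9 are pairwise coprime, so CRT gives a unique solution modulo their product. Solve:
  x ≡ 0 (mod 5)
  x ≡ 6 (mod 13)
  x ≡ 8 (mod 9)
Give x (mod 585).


Moduli 5, 13, 9 are pairwise coprime; by CRT there is a unique solution modulo M = 5 · 13 · 9 = 585.
Solve pairwise, accumulating the modulus:
  Start with x ≡ 0 (mod 5).
  Combine with x ≡ 6 (mod 13): since gcd(5, 13) = 1, we get a unique residue mod 65.
    Write x = 0 + 5·t and substitute into x ≡ 6 (mod 13): 5·t ≡ 6 − 0 = 6 (mod 13).
    The inverse of 5 mod 13 is 8 (since 5·8 = 40 = 3·13 + 1), so t ≡ 8·6 = 48 ≡ 9 (mod 13).
    Then x = 0 + 5·9 = 45, valid modulo lcm(5, 13) = 65: x ≡ 45 (mod 65).
  Combine with x ≡ 8 (mod 9): since gcd(65, 9) = 1, we get a unique residue mod 585.
    Write x = 45 + 65·t and substitute into x ≡ 8 (mod 9): 65·t ≡ 8 − 45 = -37 (mod 9).
    Reduce coefficients mod 9: 2·t ≡ 8 (mod 9).
    The inverse of 2 mod 9 is 5 (since 2·5 = 10 = 1·9 + 1), so t ≡ 5·8 = 40 ≡ 4 (mod 9).
    Then x = 45 + 65·4 = 305, valid modulo lcm(65, 9) = 585: x ≡ 305 (mod 585).
Verify: 305 mod 5 = 0 ✓, 305 mod 13 = 6 ✓, 305 mod 9 = 8 ✓.

x ≡ 305 (mod 585).


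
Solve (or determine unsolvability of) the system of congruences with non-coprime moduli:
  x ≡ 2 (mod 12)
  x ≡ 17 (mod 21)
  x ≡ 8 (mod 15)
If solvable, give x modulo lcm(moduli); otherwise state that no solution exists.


Moduli 12, 21, 15 are not pairwise coprime, so CRT works modulo lcm(m_i) when all pairwise compatibility conditions hold.
Pairwise compatibility: gcd(m_i, m_j) must divide a_i - a_j for every pair.
Merge one congruence at a time:
  Start: x ≡ 2 (mod 12).
  Combine with x ≡ 17 (mod 21): gcd(12, 21) = 3; 17 - 2 = 15, which IS divisible by 3, so compatible.
    Write x = 2 + 12·t and substitute into x ≡ 17 (mod 21): 12·t ≡ 17 − 2 = 15 (mod 21).
    Divide the congruence (and modulus) by g = 3: 4·t ≡ 5 (mod 7).
    The inverse of 4 mod 7 is 2 (since 4·2 = 8 = 1·7 + 1), so t ≡ 2·5 = 10 ≡ 3 (mod 7).
    Then x = 2 + 12·3 = 38, valid modulo lcm(12, 21) = 84: x ≡ 38 (mod 84).
  Combine with x ≡ 8 (mod 15): gcd(84, 15) = 3; 8 - 38 = -30, which IS divisible by 3, so compatible.
    Write x = 38 + 84·t and substitute into x ≡ 8 (mod 15): 84·t ≡ 8 − 38 = -30 (mod 15).
    Divide the congruence (and modulus) by g = 3: 28·t ≡ -10 (mod 5).
    Reduce coefficients mod 5: 3·t ≡ 0 (mod 5).
    The inverse of 3 mod 5 is 2 (since 3·2 = 6 = 1·5 + 1), so t ≡ 2·0 = 0 ≡ 0 (mod 5).
    Then x = 38 + 84·0 = 38, valid modulo lcm(84, 15) = 420: x ≡ 38 (mod 420).
Verify: 38 mod 12 = 2, 38 mod 21 = 17, 38 mod 15 = 8.

x ≡ 38 (mod 420).


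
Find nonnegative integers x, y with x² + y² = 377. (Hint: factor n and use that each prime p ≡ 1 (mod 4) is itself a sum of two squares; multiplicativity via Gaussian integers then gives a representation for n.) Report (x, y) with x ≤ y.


Step 1: Factor n = 377 = 13 · 29.
Step 2: Check the mod-4 condition on each prime factor: 13 ≡ 1 (mod 4), exponent 1; 29 ≡ 1 (mod 4), exponent 1.
All primes ≡ 3 (mod 4) appear to even exponent (or don't appear), so by the two-squares theorem n IS expressible as a sum of two squares.
Step 3: Build a representation. Here n = 13 · 29 is a product of primes ≡ 1 (mod 4). Each prime p ≡ 1 (mod 4) is itself a sum of two squares; find a² by testing p − a² for a perfect square:
  13: 13 − 1² = 12, 13 − 2² = 9 = 3² ⇒ 13 = 2² + 3².
  29: 29 − 1² = 28, 29 − 2² = 25 = 5² ⇒ 29 = 2² + 5².
  Combine using the Brahmagupta–Fibonacci identity (a² + b²)(c² + d²) = (ac − bd)² + (ad + bc)² = (ac + bd)² + (ad − bc)²:
  13 · 29 = 377: from (2² + 3²)(2² + 5²), take (2·2 − 3·5, 2·5 + 3·2) = (4 − 15, 10 + 6) = (-11, 16); dropping signs (only squares matter) gives (11, 16); check 11² + 16² = 121 + 256 = 377 ✓.
Step 4: Order so x ≤ y and verify: 11² + 16² = 121 + 256 = 377 = n. ✓

n = 377 = 11² + 16² (one valid representation with x ≤ y).


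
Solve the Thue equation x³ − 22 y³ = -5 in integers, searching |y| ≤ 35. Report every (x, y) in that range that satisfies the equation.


The equation is x³ - 22y³ = -5. For fixed y, x³ = 22·y³ − 5, so a solution requires the RHS to be a perfect cube.
Strategy: iterate y from -35 to 35, compute RHS = 22·y³ − 5, and check whether it is a (positive or negative) perfect cube.
Check small values of y:
  y = 0: RHS = -5 is not a perfect cube.
  y = 1: RHS = 17 is not a perfect cube.
  y = -1: RHS = -27 = (-3)³ ⇒ x = -3 works.
  y = 2: RHS = 171 is not a perfect cube.
  y = -2: RHS = -181 is not a perfect cube.
  y = 3: RHS = 589 is not a perfect cube.
  y = -3: RHS = -599 is not a perfect cube.
Continuing the search up to |y| = 35 finds no further solutions beyond those listed.
Collected solutions: (-3, -1).

Solutions (with |y| ≤ 35): (-3, -1).


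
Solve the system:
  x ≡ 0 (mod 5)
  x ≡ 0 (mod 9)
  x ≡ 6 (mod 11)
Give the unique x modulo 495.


Moduli 5, 9, 11 are pairwise coprime; by CRT there is a unique solution modulo M = 5 · 9 · 11 = 495.
Solve pairwise, accumulating the modulus:
  Start with x ≡ 0 (mod 5).
  Combine with x ≡ 0 (mod 9): since gcd(5, 9) = 1, we get a unique residue mod 45.
    Write x = 0 + 5·t and substitute into x ≡ 0 (mod 9): 5·t ≡ 0 − 0 = 0 (mod 9).
    The inverse of 5 mod 9 is 2 (since 5·2 = 10 = 1·9 + 1), so t ≡ 2·0 = 0 ≡ 0 (mod 9).
    Then x = 0 + 5·0 = 0, valid modulo lcm(5, 9) = 45: x ≡ 0 (mod 45).
  Combine with x ≡ 6 (mod 11): since gcd(45, 11) = 1, we get a unique residue mod 495.
    Write x = 0 + 45·t and substitute into x ≡ 6 (mod 11): 45·t ≡ 6 − 0 = 6 (mod 11).
    Reduce coefficients mod 11: 1·t ≡ 6 (mod 11).
    So t ≡ 6 (mod 11).
    Then x = 0 + 45·6 = 270, valid modulo lcm(45, 11) = 495: x ≡ 270 (mod 495).
Verify: 270 mod 5 = 0 ✓, 270 mod 9 = 0 ✓, 270 mod 11 = 6 ✓.

x ≡ 270 (mod 495).


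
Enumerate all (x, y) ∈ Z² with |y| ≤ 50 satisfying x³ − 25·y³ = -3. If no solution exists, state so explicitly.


The equation is x³ - 25y³ = -3. For fixed y, x³ = 25·y³ − 3, so a solution requires the RHS to be a perfect cube.
Strategy: iterate y from -50 to 50, compute RHS = 25·y³ − 3, and check whether it is a (positive or negative) perfect cube.
Check small values of y:
  y = 0: RHS = -3 is not a perfect cube.
  y = 1: RHS = 22 is not a perfect cube.
  y = -1: RHS = -28 is not a perfect cube.
  y = 2: RHS = 197 is not a perfect cube.
  y = -2: RHS = -203 is not a perfect cube.
  y = 3: RHS = 672 is not a perfect cube.
  y = -3: RHS = -678 is not a perfect cube.
Continuing the search up to |y| = 50 finds no solutions either.
No (x, y) in the scanned range satisfies the equation.

No integer solutions with |y| ≤ 50.


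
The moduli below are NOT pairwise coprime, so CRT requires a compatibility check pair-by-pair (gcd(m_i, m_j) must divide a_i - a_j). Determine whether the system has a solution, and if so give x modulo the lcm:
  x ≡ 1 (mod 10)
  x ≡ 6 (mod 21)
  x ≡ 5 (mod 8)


Moduli 10, 21, 8 are not pairwise coprime, so CRT works modulo lcm(m_i) when all pairwise compatibility conditions hold.
Pairwise compatibility: gcd(m_i, m_j) must divide a_i - a_j for every pair.
Merge one congruence at a time:
  Start: x ≡ 1 (mod 10).
  Combine with x ≡ 6 (mod 21): gcd(10, 21) = 1; 6 - 1 = 5, which IS divisible by 1, so compatible.
    Write x = 1 + 10·t and substitute into x ≡ 6 (mod 21): 10·t ≡ 6 − 1 = 5 (mod 21).
    The inverse of 10 mod 21 is 19 (since 10·19 = 190 = 9·21 + 1), so t ≡ 19·5 = 95 ≡ 11 (mod 21).
    Then x = 1 + 10·11 = 111, valid modulo lcm(10, 21) = 210: x ≡ 111 (mod 210).
  Combine with x ≡ 5 (mod 8): gcd(210, 8) = 2; 5 - 111 = -106, which IS divisible by 2, so compatible.
    Write x = 111 + 210·t and substitute into x ≡ 5 (mod 8): 210·t ≡ 5 − 111 = -106 (mod 8).
    Divide the congruence (and modulus) by g = 2: 105·t ≡ -53 (mod 4).
    Reduce coefficients mod 4: 1·t ≡ 3 (mod 4).
    So t ≡ 3 (mod 4).
    Then x = 111 + 210·3 = 741, valid modulo lcm(210, 8) = 840: x ≡ 741 (mod 840).
Verify: 741 mod 10 = 1, 741 mod 21 = 6, 741 mod 8 = 5.

x ≡ 741 (mod 840).


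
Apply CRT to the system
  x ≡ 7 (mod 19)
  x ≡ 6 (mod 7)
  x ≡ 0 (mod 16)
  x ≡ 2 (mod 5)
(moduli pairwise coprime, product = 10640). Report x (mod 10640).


Product of moduli M = 19 · 7 · 16 · 5 = 10640.
Merge one congruence at a time:
  Start: x ≡ 7 (mod 19).
  Combine with x ≡ 6 (mod 7); new modulus lcm = 133.
    Write x = 7 + 19·t and substitute into x ≡ 6 (mod 7): 19·t ≡ 6 − 7 = -1 (mod 7).
    Reduce coefficients mod 7: 5·t ≡ 6 (mod 7).
    The inverse of 5 mod 7 is 3 (since 5·3 = 15 = 2·7 + 1), so t ≡ 3·6 = 18 ≡ 4 (mod 7).
    Then x = 7 + 19·4 = 83, valid modulo lcm(19, 7) = 133: x ≡ 83 (mod 133).
  Combine with x ≡ 0 (mod 16); new modulus lcm = 2128.
    Write x = 83 + 133·t and substitute into x ≡ 0 (mod 16): 133·t ≡ 0 − 83 = -83 (mod 16).
    Reduce coefficients mod 16: 5·t ≡ 13 (mod 16).
    The inverse of 5 mod 16 is 13 (since 5·13 = 65 = 4·16 + 1), so t ≡ 13·13 = 169 ≡ 9 (mod 16).
    Then x = 83 + 133·9 = 1280, valid modulo lcm(133, 16) = 2128: x ≡ 1280 (mod 2128).
  Combine with x ≡ 2 (mod 5); new modulus lcm = 10640.
    Write x = 1280 + 2128·t and substitute into x ≡ 2 (mod 5): 2128·t ≡ 2 − 1280 = -1278 (mod 5).
    Reduce coefficients mod 5: 3·t ≡ 2 (mod 5).
    The inverse of 3 mod 5 is 2 (since 3·2 = 6 = 1·5 + 1), so t ≡ 2·2 = 4 ≡ 4 (mod 5).
    Then x = 1280 + 2128·4 = 9792, valid modulo lcm(2128, 5) = 10640: x ≡ 9792 (mod 10640).
Verify against each original: 9792 mod 19 = 7, 9792 mod 7 = 6, 9792 mod 16 = 0, 9792 mod 5 = 2.

x ≡ 9792 (mod 10640).


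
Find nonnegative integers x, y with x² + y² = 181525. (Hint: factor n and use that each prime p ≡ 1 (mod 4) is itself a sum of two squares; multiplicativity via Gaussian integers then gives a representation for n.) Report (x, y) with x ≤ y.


Step 1: Factor n = 181525 = 5^2 · 53 · 137.
Step 2: Check the mod-4 condition on each prime factor: 5 ≡ 1 (mod 4), exponent 2; 53 ≡ 1 (mod 4), exponent 1; 137 ≡ 1 (mod 4), exponent 1.
All primes ≡ 3 (mod 4) appear to even exponent (or don't appear), so by the two-squares theorem n IS expressible as a sum of two squares.
Step 3: Build a representation. Group n = k² · m with k = 5 and m = 53 · 137 = 7261 (a product of primes ≡ 1 (mod 4)); a representation of m scales to one of n via (k·x)² + (k·y)² = k²(x² + y²). Each prime p ≡ 1 (mod 4) is itself a sum of two squares; find a² by testing p − a² for a perfect square:
  53: 53 − 1² = 52, 53 − 2² = 49 = 7² ⇒ 53 = 2² + 7².
  137: 137 − 1² = 136, 137 − 2² = 133, 137 − 3² = 128, 137 − 4² = 121 = 11² ⇒ 137 = 4² + 11².
  Combine using the Brahmagupta–Fibonacci identity (a² + b²)(c² + d²) = (ac − bd)² + (ad + bc)² = (ac + bd)² + (ad − bc)²:
  53 · 137 = 7261: from (2² + 7²)(4² + 11²), take (2·4 − 7·11, 2·11 + 7·4) = (8 − 77, 22 + 28) = (-69, 50); dropping signs (only squares matter) gives (69, 50); check 69² + 50² = 4761 + 2500 = 7261 ✓.
  Scale by k = 5: (5·69, 5·50) = (345, 250).
Step 4: Order so x ≤ y and verify: 250² + 345² = 62500 + 119025 = 181525 = n. ✓

n = 181525 = 250² + 345² (one valid representation with x ≤ y).


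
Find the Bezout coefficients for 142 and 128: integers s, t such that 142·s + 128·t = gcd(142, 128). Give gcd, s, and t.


Euclidean algorithm on (142, 128) — divide until remainder is 0:
  142 = 1 · 128 + 14
  128 = 9 · 14 + 2
  14 = 7 · 2 + 0
gcd(142, 128) = 2.
Track Bezout coefficients alongside the remainders: start with r₀ = 142 = a·1 + b·0 (s = 1, t = 0) and r₁ = 128 = a·0 + b·1 (s = 0, t = 1); each new remainder r_{k+1} = r_{k-1} − q_k·r_k inherits s_{k+1} = s_{k-1} − q_k·s_k, t_{k+1} = t_{k-1} − q_k·t_k, so r_k = a·s_k + b·t_k at every step:
  q = 1: r = 14, s = 1 − 1·0 = 1, t = 0 − 1·1 = -1  (check: 142·1 + 128·(-1) = 14)
  q = 9: r = 2, s = 0 − 9·1 = -9, t = 1 − 9·(-1) = 10  (check: 142·(-9) + 128·10 = 2)
The row with r = 2 (the gcd) gives the Bezout coefficients s = -9, t = 10.
Result: 142 · (-9) + 128 · (10) = 2.

gcd(142, 128) = 2; s = -9, t = 10 (check: 142·(-9) + 128·10 = 2).


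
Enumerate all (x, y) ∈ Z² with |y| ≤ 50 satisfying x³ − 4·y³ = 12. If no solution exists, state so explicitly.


The equation is x³ - 4y³ = 12. For fixed y, x³ = 4·y³ + 12, so a solution requires the RHS to be a perfect cube.
Strategy: iterate y from -50 to 50, compute RHS = 4·y³ + 12, and check whether it is a (positive or negative) perfect cube.
Check small values of y:
  y = 0: RHS = 12 is not a perfect cube.
  y = 1: RHS = 16 is not a perfect cube.
  y = -1: RHS = 8 = (2)³ ⇒ x = 2 works.
  y = 2: RHS = 44 is not a perfect cube.
  y = -2: RHS = -20 is not a perfect cube.
  y = 3: RHS = 120 is not a perfect cube.
  y = -3: RHS = -96 is not a perfect cube.
Continuing, at y = 5: RHS = 512 = (8)³ ⇒ x = 8 works.
Searching the remaining y in |y| ≤ 50 finds no further solutions.
Collected solutions: (2, -1), (8, 5).

Solutions (with |y| ≤ 50): (2, -1), (8, 5).


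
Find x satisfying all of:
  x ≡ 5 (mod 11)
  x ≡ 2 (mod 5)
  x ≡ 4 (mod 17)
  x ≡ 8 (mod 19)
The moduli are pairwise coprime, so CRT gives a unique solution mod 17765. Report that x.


Product of moduli M = 11 · 5 · 17 · 19 = 17765.
Merge one congruence at a time:
  Start: x ≡ 5 (mod 11).
  Combine with x ≡ 2 (mod 5); new modulus lcm = 55.
    Write x = 5 + 11·t and substitute into x ≡ 2 (mod 5): 11·t ≡ 2 − 5 = -3 (mod 5).
    Reduce coefficients mod 5: 1·t ≡ 2 (mod 5).
    So t ≡ 2 (mod 5).
    Then x = 5 + 11·2 = 27, valid modulo lcm(11, 5) = 55: x ≡ 27 (mod 55).
  Combine with x ≡ 4 (mod 17); new modulus lcm = 935.
    Write x = 27 + 55·t and substitute into x ≡ 4 (mod 17): 55·t ≡ 4 − 27 = -23 (mod 17).
    Reduce coefficients mod 17: 4·t ≡ 11 (mod 17).
    The inverse of 4 mod 17 is 13 (since 4·13 = 52 = 3·17 + 1), so t ≡ 13·11 = 143 ≡ 7 (mod 17).
    Then x = 27 + 55·7 = 412, valid modulo lcm(55, 17) = 935: x ≡ 412 (mod 935).
  Combine with x ≡ 8 (mod 19); new modulus lcm = 17765.
    Write x = 412 + 935·t and substitute into x ≡ 8 (mod 19): 935·t ≡ 8 − 412 = -404 (mod 19).
    Reduce coefficients mod 19: 4·t ≡ 14 (mod 19).
    The inverse of 4 mod 19 is 5 (since 4·5 = 20 = 1·19 + 1), so t ≡ 5·14 = 70 ≡ 13 (mod 19).
    Then x = 412 + 935·13 = 12567, valid modulo lcm(935, 19) = 17765: x ≡ 12567 (mod 17765).
Verify against each original: 12567 mod 11 = 5, 12567 mod 5 = 2, 12567 mod 17 = 4, 12567 mod 19 = 8.

x ≡ 12567 (mod 17765).


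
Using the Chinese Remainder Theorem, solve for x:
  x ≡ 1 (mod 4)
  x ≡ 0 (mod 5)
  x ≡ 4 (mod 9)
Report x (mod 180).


Moduli 4, 5, 9 are pairwise coprime; by CRT there is a unique solution modulo M = 4 · 5 · 9 = 180.
Solve pairwise, accumulating the modulus:
  Start with x ≡ 1 (mod 4).
  Combine with x ≡ 0 (mod 5): since gcd(4, 5) = 1, we get a unique residue mod 20.
    Write x = 1 + 4·t and substitute into x ≡ 0 (mod 5): 4·t ≡ 0 − 1 = -1 (mod 5).
    Reduce coefficients mod 5: 4·t ≡ 4 (mod 5).
    The inverse of 4 mod 5 is 4 (since 4·4 = 16 = 3·5 + 1), so t ≡ 4·4 = 16 ≡ 1 (mod 5).
    Then x = 1 + 4·1 = 5, valid modulo lcm(4, 5) = 20: x ≡ 5 (mod 20).
  Combine with x ≡ 4 (mod 9): since gcd(20, 9) = 1, we get a unique residue mod 180.
    Write x = 5 + 20·t and substitute into x ≡ 4 (mod 9): 20·t ≡ 4 − 5 = -1 (mod 9).
    Reduce coefficients mod 9: 2·t ≡ 8 (mod 9).
    The inverse of 2 mod 9 is 5 (since 2·5 = 10 = 1·9 + 1), so t ≡ 5·8 = 40 ≡ 4 (mod 9).
    Then x = 5 + 20·4 = 85, valid modulo lcm(20, 9) = 180: x ≡ 85 (mod 180).
Verify: 85 mod 4 = 1 ✓, 85 mod 5 = 0 ✓, 85 mod 9 = 4 ✓.

x ≡ 85 (mod 180).
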